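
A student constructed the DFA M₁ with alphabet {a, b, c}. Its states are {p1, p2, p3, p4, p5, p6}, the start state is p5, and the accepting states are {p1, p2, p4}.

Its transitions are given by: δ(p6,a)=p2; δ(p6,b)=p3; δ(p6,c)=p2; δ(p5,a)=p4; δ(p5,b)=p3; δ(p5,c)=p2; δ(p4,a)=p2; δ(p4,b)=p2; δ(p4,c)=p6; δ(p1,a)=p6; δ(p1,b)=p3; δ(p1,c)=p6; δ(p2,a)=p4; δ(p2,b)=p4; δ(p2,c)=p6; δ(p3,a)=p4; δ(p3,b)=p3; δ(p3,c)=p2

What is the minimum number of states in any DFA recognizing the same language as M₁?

2

States {p1} cannot be reached from the start state, so discard them.
Start with accepting vs non-accepting: {p2,p4} | {p3,p5,p6}.
The partition is now stable with 2 blocks: {p2,p4} | {p3,p5,p6}.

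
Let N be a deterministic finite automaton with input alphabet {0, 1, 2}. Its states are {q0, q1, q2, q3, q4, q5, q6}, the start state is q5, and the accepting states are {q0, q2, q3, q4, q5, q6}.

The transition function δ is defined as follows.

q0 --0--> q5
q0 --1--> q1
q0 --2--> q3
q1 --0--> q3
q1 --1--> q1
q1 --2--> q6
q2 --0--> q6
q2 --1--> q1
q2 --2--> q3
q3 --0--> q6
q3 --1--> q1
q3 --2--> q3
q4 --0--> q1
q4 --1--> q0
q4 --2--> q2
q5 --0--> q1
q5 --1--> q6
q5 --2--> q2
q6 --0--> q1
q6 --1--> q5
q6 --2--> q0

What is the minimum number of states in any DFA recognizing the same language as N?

3

First remove the unreachable states {q4}; 6 states remain.
P0 = {q0,q2,q3,q5,q6} | {q1}.
On input 0, block {q0,q2,q3,q5,q6} splits into {q0,q2,q3} and {q5,q6}.
The partition is now stable with 3 blocks: {q0,q2,q3} | {q1} | {q5,q6}.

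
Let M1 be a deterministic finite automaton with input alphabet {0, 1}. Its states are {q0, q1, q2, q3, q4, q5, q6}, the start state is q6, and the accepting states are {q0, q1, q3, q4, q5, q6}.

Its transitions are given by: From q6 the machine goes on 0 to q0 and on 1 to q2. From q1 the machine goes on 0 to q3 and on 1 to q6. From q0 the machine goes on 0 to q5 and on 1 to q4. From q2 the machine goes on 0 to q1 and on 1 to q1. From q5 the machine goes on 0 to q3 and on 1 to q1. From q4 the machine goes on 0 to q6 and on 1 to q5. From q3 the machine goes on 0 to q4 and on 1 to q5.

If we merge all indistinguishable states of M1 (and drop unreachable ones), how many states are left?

7

Start with accepting vs non-accepting: {q0,q1,q3,q4,q5,q6} | {q2}.
On input 1, block {q0,q1,q3,q4,q5,q6} splits into {q0,q1,q3,q4,q5} and {q6}.
On input 0, block {q0,q1,q3,q4,q5} splits into {q0,q1,q3,q5} and {q4}.
Refine {q0,q1,q3,q5} on symbol 0: members go to different blocks, giving {q0,q1,q5} and {q3}.
Refine {q0,q1,q5} on symbol 0: members go to different blocks, giving {q1,q5} and {q0}.
On input 1, block {q1,q5} splits into {q1} and {q5}.
No further refinement is possible. Final partition (7 blocks): {q1} | {q2} | {q6} | {q4} | {q3} | {q0} | {q5}.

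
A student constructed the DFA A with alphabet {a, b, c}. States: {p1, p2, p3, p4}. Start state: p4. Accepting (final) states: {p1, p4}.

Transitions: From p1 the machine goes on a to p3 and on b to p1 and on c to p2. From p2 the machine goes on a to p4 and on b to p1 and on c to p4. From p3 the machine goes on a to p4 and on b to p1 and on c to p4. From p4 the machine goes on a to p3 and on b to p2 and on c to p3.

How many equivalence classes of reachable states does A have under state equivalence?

3

P0 = {p1,p4} | {p2,p3}.
Refine {p1,p4} on symbol b: members go to different blocks, giving {p1} and {p4}.
Stable partition: {p1} | {p2,p3} | {p4} — 3 equivalence classes.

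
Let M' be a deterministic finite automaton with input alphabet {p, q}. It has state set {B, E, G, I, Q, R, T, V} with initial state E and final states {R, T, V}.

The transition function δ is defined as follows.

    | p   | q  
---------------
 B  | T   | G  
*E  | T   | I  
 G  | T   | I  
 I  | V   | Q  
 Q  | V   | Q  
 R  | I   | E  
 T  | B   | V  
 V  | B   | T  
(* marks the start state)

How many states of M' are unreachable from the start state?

1

Starting at E and following transitions, the reachable set is {B, E, G, I, Q, T, V}. That leaves R unreachable — 1 in total.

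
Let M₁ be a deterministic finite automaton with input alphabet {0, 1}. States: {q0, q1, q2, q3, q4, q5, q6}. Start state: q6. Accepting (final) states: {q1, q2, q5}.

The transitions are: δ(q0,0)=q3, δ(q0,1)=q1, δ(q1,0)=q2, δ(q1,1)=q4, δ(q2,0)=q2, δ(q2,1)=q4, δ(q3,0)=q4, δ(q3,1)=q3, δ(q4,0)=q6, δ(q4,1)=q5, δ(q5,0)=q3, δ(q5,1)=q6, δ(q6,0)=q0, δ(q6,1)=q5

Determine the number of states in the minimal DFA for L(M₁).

6

All states are reachable from the start state.
P0 = {q1,q2,q5} | {q0,q3,q4,q6}.
On input 0, block {q1,q2,q5} splits into {q1,q2} and {q5}.
Split {q0,q3,q4,q6} by δ(·,1) → {q4,q6} and {q0} and {q3}.
On input 0, block {q4,q6} splits into {q4} and {q6}.
The partition is now stable with 6 blocks: {q1,q2} | {q4} | {q5} | {q0} | {q3} | {q6}.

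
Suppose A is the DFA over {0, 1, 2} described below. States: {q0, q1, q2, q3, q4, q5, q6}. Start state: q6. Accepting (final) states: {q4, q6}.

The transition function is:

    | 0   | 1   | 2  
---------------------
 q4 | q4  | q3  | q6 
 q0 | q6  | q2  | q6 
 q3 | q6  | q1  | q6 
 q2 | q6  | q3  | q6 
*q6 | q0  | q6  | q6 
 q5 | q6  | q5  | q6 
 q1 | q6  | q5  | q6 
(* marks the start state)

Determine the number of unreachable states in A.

Starting at q6 and following transitions, the reachable set is {q0, q1, q2, q3, q5, q6}. That leaves q4 unreachable — 1 in total.

1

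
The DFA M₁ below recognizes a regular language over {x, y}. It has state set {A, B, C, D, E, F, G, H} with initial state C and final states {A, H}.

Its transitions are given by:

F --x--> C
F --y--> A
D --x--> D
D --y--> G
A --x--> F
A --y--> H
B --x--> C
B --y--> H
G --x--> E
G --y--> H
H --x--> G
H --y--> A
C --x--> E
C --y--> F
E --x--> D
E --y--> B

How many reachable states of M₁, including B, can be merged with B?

3

P0 = {A,H} | {B,C,D,E,F,G}.
Split {B,C,D,E,F,G} by δ(·,y) → {B,F,G} and {C,D,E}.
Stable partition: {A,H} | {B,F,G} | {C,D,E} — 3 equivalence classes.
State B belongs to the block {B,F,G}, which has 3 states.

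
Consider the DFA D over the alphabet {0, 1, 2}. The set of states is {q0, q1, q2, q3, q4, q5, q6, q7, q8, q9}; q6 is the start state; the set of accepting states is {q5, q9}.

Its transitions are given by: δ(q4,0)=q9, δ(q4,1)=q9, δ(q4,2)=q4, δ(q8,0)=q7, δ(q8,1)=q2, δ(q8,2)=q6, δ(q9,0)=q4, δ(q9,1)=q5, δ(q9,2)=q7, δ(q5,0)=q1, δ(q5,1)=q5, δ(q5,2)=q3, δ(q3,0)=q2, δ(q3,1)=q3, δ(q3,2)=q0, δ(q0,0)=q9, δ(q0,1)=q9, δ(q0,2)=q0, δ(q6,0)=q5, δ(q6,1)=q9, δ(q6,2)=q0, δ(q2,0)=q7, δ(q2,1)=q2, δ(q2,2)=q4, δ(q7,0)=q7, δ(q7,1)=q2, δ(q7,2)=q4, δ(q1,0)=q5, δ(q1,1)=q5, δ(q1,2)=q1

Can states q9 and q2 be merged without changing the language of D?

First remove the unreachable states {q8}; 9 states remain.
P0 = {q5,q9} | {q0,q1,q2,q3,q4,q6,q7}.
On input 0, block {q0,q1,q2,q3,q4,q6,q7} splits into {q0,q1,q4,q6} and {q2,q3,q7}.
No further refinement is possible. Final partition (3 blocks): {q5,q9} | {q0,q1,q4,q6} | {q2,q3,q7}.
q9 and q2 end up in different blocks, so they are distinguishable. For instance, the string 'ε' is accepted from only q9.

No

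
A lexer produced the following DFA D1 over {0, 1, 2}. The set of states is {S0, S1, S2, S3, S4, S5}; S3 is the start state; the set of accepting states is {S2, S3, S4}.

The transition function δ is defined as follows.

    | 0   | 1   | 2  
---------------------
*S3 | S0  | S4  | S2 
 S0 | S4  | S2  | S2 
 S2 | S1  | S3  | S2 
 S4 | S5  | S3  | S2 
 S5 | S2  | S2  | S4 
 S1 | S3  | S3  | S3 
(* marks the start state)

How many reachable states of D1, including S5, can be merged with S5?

3

Start with accepting vs non-accepting: {S2,S3,S4} | {S0,S1,S5}.
No further refinement is possible. Final partition (2 blocks): {S2,S3,S4} | {S0,S1,S5}.
The equivalence class containing S5 is {S0,S1,S5}, of size 3.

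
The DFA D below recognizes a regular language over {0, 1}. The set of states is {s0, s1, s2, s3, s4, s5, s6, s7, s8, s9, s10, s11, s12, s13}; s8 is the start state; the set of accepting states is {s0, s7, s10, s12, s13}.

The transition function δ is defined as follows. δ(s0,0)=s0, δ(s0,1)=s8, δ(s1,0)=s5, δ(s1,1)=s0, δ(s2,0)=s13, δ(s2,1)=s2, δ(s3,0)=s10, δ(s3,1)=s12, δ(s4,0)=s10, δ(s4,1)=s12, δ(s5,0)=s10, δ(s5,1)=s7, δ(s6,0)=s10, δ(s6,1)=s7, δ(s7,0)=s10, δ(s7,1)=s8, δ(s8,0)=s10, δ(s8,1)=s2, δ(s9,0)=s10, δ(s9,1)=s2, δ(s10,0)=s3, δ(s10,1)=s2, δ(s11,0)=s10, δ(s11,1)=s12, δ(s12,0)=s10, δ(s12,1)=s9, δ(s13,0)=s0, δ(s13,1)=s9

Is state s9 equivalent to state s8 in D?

First remove the unreachable states {s1,s4,s5,s6,s7,s11}; 8 states remain.
Initial partition by acceptance: {s0,s10,s12,s13} | {s2,s3,s8,s9}.
Split {s0,s10,s12,s13} by δ(·,0) → {s0,s12,s13} and {s10}.
Refine {s0,s12,s13} on symbol 0: members go to different blocks, giving {s0,s13} and {s12}.
Split {s2,s3,s8,s9} by δ(·,0) → {s3,s8,s9} and {s2}.
Split {s3,s8,s9} by δ(·,1) → {s8,s9} and {s3}.
No further refinement is possible. Final partition (6 blocks): {s0,s13} | {s8,s9} | {s10} | {s12} | {s2} | {s3}.
s9 and s8 lie in the same block of the stable partition, so they are equivalent — no string distinguishes them.

Yes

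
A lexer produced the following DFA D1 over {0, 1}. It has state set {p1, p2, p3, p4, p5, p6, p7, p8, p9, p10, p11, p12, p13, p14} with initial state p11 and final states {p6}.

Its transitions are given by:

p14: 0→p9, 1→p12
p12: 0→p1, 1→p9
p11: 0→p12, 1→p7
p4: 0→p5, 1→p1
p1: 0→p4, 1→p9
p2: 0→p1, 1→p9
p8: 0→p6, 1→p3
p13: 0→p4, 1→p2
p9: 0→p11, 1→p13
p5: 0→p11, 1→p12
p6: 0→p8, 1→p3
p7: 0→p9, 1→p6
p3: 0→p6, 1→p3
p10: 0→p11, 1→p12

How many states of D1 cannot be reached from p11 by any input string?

2

BFS from p11 reaches {p1, p2, p3, p4, p5, p6, p7, p8, p9, p11, p12, p13}; the 2 state(s) p10, p14 are never visited.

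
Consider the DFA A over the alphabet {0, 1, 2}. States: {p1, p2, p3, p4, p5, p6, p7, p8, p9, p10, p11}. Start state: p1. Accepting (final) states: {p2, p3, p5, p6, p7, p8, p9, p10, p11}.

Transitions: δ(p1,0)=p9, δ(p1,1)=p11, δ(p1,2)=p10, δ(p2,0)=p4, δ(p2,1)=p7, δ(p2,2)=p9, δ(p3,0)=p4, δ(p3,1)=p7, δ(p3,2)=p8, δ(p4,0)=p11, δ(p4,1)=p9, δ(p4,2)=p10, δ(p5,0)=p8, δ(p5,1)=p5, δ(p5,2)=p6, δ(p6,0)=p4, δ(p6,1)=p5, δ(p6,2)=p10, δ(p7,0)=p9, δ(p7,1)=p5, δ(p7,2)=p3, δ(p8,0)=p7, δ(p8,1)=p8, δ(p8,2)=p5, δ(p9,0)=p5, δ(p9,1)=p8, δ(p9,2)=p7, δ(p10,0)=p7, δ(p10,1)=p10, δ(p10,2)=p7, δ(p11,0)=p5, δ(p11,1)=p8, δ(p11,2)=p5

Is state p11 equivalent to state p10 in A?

Yes

States {p2} cannot be reached from the start state, so discard them.
Initial partition by acceptance: {p3,p5,p6,p7,p8,p9,p10,p11} | {p1,p4}.
Refine {p3,p5,p6,p7,p8,p9,p10,p11} on symbol 0: members go to different blocks, giving {p5,p7,p8,p9,p10,p11} and {p3,p6}.
On input 2, block {p5,p7,p8,p9,p10,p11} splits into {p8,p9,p10,p11} and {p5,p7}.
No further refinement is possible. Final partition (4 blocks): {p8,p9,p10,p11} | {p1,p4} | {p3,p6} | {p5,p7}.
p11 and p10 lie in the same block of the stable partition, so they are equivalent — no string distinguishes them.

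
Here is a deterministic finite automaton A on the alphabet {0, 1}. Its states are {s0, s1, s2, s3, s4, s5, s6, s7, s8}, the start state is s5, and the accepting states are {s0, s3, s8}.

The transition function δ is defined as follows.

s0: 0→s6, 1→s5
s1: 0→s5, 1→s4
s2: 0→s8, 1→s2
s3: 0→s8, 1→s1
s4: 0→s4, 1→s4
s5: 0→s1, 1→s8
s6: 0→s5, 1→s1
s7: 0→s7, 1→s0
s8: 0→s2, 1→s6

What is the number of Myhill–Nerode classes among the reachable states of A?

6

Reachable states from the start: {s1,s2,s4,s5,s6,s8}. Unreachable: {s0,s3,s7} — drop them.
Initial partition by acceptance: {s8} | {s1,s2,s4,s5,s6}.
Split {s1,s2,s4,s5,s6} by δ(·,0) → {s1,s4,s5,s6} and {s2}.
On input 1, block {s1,s4,s5,s6} splits into {s1,s4,s6} and {s5}.
Split {s1,s4,s6} by δ(·,0) → {s1,s6} and {s4}.
On input 1, block {s1,s6} splits into {s1} and {s6}.
Stable partition: {s8} | {s1} | {s2} | {s5} | {s4} | {s6} — 6 equivalence classes.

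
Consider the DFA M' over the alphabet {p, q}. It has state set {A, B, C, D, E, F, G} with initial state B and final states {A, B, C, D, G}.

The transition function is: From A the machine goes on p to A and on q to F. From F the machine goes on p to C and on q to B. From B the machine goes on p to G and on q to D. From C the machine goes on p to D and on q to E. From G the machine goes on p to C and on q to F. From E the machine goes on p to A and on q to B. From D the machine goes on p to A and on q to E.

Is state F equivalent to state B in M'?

No

Every state is reachable, so we keep all 7.
Initial partition by acceptance: {A,B,C,D,G} | {E,F}.
Refine {A,B,C,D,G} on symbol q: members go to different blocks, giving {A,C,D,G} and {B}.
No further refinement is possible. Final partition (3 blocks): {A,C,D,G} | {E,F} | {B}.
F and B end up in different blocks, so they are distinguishable. For instance, the string 'ε' is accepted from only B.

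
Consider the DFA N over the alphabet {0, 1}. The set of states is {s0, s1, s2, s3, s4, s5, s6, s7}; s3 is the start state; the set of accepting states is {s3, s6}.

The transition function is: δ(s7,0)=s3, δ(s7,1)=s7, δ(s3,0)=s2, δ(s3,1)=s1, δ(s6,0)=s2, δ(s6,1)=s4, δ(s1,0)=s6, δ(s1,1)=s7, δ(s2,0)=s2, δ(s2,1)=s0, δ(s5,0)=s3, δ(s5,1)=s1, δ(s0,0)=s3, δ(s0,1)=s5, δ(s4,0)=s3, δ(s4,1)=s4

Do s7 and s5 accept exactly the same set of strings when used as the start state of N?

Yes

All states are reachable from the start state.
Initial partition by acceptance: {s3,s6} | {s0,s1,s2,s4,s5,s7}.
On input 0, block {s0,s1,s2,s4,s5,s7} splits into {s0,s1,s4,s5,s7} and {s2}.
No further refinement is possible. Final partition (3 blocks): {s3,s6} | {s0,s1,s4,s5,s7} | {s2}.
s7 and s5 lie in the same block of the stable partition, so they are equivalent — no string distinguishes them.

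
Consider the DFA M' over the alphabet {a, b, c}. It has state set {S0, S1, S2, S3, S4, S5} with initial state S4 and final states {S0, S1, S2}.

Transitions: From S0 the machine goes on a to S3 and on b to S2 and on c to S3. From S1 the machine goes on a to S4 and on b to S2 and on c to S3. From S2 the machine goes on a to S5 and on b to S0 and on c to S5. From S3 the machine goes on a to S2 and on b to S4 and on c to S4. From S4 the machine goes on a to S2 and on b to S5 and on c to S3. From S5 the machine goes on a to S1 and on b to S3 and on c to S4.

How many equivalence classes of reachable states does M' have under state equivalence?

Initial partition by acceptance: {S0,S1,S2} | {S3,S4,S5}.
The partition is now stable with 2 blocks: {S0,S1,S2} | {S3,S4,S5}.

2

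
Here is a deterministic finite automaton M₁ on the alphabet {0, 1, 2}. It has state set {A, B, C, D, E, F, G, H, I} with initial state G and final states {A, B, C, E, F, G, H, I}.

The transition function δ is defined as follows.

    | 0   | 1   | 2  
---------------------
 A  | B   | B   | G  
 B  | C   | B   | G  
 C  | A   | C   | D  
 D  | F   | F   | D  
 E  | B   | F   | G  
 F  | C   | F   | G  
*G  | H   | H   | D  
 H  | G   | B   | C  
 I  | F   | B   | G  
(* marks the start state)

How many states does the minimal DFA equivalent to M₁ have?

6

First remove the unreachable states {E,I}; 7 states remain.
Initial partition by acceptance: {A,B,C,F,G,H} | {D}.
Split {A,B,C,F,G,H} by δ(·,2) → {A,B,F,H} and {C,G}.
Split {A,B,F,H} by δ(·,0) → {B,F,H} and {A}.
On input 0, block {C,G} splits into {C} and {G}.
On input 0, block {B,F,H} splits into {B,F} and {H}.
No further refinement is possible. Final partition (6 blocks): {B,F} | {D} | {C} | {A} | {G} | {H}.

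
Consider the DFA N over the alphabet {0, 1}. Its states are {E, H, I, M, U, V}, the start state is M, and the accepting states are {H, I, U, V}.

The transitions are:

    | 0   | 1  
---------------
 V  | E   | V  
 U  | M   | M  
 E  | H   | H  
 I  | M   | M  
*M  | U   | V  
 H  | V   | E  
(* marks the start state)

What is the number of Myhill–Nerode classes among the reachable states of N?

5

First remove the unreachable states {I}; 5 states remain.
P0 = {H,U,V} | {E,M}.
On input 0, block {H,U,V} splits into {U,V} and {H}.
Refine {U,V} on symbol 1: members go to different blocks, giving {U} and {V}.
Refine {E,M} on symbol 0: members go to different blocks, giving {E} and {M}.
No further refinement is possible. Final partition (5 blocks): {U} | {E} | {H} | {V} | {M}.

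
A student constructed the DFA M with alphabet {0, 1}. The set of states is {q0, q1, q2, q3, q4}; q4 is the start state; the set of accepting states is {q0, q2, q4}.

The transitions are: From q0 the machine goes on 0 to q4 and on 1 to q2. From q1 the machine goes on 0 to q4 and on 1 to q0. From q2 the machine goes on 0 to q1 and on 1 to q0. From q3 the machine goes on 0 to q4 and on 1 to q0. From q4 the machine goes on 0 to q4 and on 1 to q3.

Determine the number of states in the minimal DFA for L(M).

4

All states are reachable from the start state.
Start with accepting vs non-accepting: {q0,q2,q4} | {q1,q3}.
Refine {q0,q2,q4} on symbol 0: members go to different blocks, giving {q0,q4} and {q2}.
On input 1, block {q0,q4} splits into {q0} and {q4}.
No further refinement is possible. Final partition (4 blocks): {q0} | {q1,q3} | {q2} | {q4}.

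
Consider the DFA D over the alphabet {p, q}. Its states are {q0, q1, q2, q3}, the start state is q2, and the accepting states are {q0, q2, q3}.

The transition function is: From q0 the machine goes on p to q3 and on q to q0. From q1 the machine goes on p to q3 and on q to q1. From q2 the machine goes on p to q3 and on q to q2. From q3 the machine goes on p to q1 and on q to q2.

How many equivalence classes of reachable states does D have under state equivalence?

3

Reachable states from the start: {q1,q2,q3}. Unreachable: {q0} — drop them.
P0 = {q2,q3} | {q1}.
Refine {q2,q3} on symbol p: members go to different blocks, giving {q2} and {q3}.
No further refinement is possible. Final partition (3 blocks): {q2} | {q1} | {q3}.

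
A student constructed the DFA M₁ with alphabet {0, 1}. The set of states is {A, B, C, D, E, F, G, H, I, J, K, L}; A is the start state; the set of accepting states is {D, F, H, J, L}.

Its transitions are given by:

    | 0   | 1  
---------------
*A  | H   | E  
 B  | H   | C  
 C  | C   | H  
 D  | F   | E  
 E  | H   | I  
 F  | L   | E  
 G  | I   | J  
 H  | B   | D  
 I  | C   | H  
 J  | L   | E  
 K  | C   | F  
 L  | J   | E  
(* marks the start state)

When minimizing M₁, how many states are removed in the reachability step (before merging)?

2

Starting at A and following transitions, the reachable set is {A, B, C, D, E, F, H, I, J, L}. That leaves G, K unreachable — 2 in total.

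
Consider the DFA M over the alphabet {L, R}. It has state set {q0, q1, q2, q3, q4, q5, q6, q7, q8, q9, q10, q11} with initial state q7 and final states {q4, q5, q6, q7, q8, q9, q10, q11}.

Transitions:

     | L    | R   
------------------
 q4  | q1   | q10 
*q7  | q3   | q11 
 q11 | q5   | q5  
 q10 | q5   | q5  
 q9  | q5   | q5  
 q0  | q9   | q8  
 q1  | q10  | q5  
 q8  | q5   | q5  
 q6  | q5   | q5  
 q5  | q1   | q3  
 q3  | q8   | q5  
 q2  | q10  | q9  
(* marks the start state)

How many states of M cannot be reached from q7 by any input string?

No path from q7 leads to q0, q2, q4, q6, q9; the other 7 states are all reachable.

5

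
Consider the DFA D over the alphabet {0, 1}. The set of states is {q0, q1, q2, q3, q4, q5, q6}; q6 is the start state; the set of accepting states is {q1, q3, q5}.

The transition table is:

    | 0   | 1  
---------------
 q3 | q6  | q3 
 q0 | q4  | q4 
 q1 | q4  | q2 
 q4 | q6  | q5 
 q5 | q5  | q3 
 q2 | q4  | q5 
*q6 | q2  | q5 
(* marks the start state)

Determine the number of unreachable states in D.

BFS from q6 reaches {q2, q3, q4, q5, q6}; the 2 state(s) q0, q1 are never visited.

2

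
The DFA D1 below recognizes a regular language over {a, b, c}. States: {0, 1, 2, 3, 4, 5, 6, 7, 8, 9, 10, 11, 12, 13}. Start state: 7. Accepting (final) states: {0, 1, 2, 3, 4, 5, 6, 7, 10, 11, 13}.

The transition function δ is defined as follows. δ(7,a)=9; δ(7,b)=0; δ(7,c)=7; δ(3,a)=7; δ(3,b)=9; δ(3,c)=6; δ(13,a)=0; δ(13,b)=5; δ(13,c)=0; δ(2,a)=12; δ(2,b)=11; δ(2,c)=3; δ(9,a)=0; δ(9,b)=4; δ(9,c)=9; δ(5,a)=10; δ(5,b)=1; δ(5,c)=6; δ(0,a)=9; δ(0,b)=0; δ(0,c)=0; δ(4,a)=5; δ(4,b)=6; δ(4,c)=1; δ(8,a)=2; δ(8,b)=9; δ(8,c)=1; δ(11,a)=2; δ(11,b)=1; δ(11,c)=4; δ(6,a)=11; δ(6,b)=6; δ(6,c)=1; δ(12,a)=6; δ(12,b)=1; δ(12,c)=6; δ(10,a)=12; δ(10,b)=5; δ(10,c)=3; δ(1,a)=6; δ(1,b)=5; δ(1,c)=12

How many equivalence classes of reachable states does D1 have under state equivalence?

First remove the unreachable states {8,13}; 12 states remain.
Start with accepting vs non-accepting: {0,1,2,3,4,5,6,7,10,11} | {9,12}.
Refine {0,1,2,3,4,5,6,7,10,11} on symbol a: members go to different blocks, giving {1,3,4,5,6,11} and {0,2,7,10}.
On input a, block {1,3,4,5,6,11} splits into {1,4,6} and {3,5,11}.
Split {1,4,6} by δ(·,a) → {4,6} and {1}.
Refine {9,12} on symbol a: members go to different blocks, giving {9} and {12}.
On input a, block {0,2,7,10} splits into {0,7} and {2,10}.
Refine {3,5,11} on symbol a: members go to different blocks, giving {5,11} and {3}.
Stable partition: {4,6} | {9} | {0,7} | {5,11} | {1} | {12} | {2,10} | {3} — 8 equivalence classes.

8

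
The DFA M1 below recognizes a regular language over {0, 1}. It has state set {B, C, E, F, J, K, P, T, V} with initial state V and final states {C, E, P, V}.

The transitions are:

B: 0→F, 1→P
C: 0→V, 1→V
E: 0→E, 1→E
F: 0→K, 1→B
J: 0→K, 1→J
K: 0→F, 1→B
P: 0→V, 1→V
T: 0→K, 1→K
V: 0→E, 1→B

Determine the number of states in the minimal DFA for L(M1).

5

States {C,J,T} cannot be reached from the start state, so discard them.
Initial partition by acceptance: {E,P,V} | {B,F,K}.
Split {E,P,V} by δ(·,1) → {E,P} and {V}.
Refine {E,P} on symbol 0: members go to different blocks, giving {E} and {P}.
Refine {B,F,K} on symbol 1: members go to different blocks, giving {F,K} and {B}.
The partition is now stable with 5 blocks: {E} | {F,K} | {V} | {P} | {B}.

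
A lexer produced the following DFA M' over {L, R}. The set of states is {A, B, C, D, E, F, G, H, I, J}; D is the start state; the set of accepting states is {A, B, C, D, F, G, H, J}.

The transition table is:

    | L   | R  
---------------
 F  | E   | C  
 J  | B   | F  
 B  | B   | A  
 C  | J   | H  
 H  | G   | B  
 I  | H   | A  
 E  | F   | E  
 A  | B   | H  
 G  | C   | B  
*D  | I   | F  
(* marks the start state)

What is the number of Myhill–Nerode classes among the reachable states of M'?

Every state is reachable, so we keep all 10.
Initial partition by acceptance: {A,B,C,D,F,G,H,J} | {E,I}.
Refine {A,B,C,D,F,G,H,J} on symbol L: members go to different blocks, giving {A,B,C,G,H,J} and {D,F}.
Refine {A,B,C,G,H,J} on symbol R: members go to different blocks, giving {A,B,C,G,H} and {J}.
On input L, block {A,B,C,G,H} splits into {A,B,G,H} and {C}.
Refine {A,B,G,H} on symbol L: members go to different blocks, giving {A,B,H} and {G}.
Refine {A,B,H} on symbol L: members go to different blocks, giving {A,B} and {H}.
Refine {A,B} on symbol R: members go to different blocks, giving {A} and {B}.
Refine {E,I} on symbol L: members go to different blocks, giving {E} and {I}.
On input L, block {D,F} splits into {D} and {F}.
Stable partition: {A} | {E} | {D} | {J} | {C} | {G} | {H} | {B} | {I} | {F} — 10 equivalence classes.

10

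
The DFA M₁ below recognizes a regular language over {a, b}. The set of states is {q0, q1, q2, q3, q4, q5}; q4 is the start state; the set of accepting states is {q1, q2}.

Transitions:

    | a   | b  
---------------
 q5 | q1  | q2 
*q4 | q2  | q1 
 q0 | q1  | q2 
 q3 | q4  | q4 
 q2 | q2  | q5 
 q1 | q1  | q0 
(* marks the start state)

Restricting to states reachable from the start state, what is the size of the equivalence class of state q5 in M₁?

3

Reachable states from the start: {q0,q1,q2,q4,q5}. Unreachable: {q3} — drop them.
Start with accepting vs non-accepting: {q1,q2} | {q0,q4,q5}.
No further refinement is possible. Final partition (2 blocks): {q1,q2} | {q0,q4,q5}.
The equivalence class containing q5 is {q0,q4,q5}, of size 3.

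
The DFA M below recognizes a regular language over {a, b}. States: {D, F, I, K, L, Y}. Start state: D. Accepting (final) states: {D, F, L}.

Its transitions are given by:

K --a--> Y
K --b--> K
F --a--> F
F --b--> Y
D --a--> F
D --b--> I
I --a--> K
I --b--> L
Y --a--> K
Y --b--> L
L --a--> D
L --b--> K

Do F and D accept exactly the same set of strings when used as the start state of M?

Yes

P0 = {D,F,L} | {I,K,Y}.
Refine {I,K,Y} on symbol b: members go to different blocks, giving {I,Y} and {K}.
Split {D,F,L} by δ(·,b) → {D,F} and {L}.
No further refinement is possible. Final partition (4 blocks): {D,F} | {I,Y} | {K} | {L}.
F and D lie in the same block of the stable partition, so they are equivalent — no string distinguishes them.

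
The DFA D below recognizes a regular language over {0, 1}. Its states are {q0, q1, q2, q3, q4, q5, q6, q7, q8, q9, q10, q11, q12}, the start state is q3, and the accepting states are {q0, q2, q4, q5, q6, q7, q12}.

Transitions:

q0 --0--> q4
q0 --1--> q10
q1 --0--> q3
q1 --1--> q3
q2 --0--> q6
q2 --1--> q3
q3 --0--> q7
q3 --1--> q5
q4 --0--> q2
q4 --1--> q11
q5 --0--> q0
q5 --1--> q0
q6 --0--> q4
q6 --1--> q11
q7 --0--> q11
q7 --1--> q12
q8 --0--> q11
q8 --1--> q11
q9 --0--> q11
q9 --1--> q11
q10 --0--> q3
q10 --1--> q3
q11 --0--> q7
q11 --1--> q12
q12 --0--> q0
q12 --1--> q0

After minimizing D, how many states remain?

States {q1,q8,q9} cannot be reached from the start state, so discard them.
Initial partition by acceptance: {q0,q2,q4,q5,q6,q7,q12} | {q3,q10,q11}.
On input 0, block {q0,q2,q4,q5,q6,q7,q12} splits into {q0,q2,q4,q5,q6,q12} and {q7}.
Split {q0,q2,q4,q5,q6,q12} by δ(·,1) → {q0,q2,q4,q6} and {q5,q12}.
Split {q3,q10,q11} by δ(·,0) → {q3,q11} and {q10}.
Refine {q0,q2,q4,q6} on symbol 1: members go to different blocks, giving {q2,q4,q6} and {q0}.
No further refinement is possible. Final partition (6 blocks): {q2,q4,q6} | {q3,q11} | {q7} | {q5,q12} | {q10} | {q0}.

6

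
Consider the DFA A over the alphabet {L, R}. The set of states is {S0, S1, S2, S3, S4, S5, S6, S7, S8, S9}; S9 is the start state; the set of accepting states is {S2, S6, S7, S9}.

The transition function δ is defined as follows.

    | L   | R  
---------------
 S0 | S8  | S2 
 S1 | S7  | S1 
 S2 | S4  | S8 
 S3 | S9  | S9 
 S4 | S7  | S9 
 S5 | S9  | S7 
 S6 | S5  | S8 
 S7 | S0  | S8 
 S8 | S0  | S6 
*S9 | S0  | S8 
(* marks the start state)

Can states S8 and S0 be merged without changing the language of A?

Yes

Reachable states from the start: {S0,S2,S4,S5,S6,S7,S8,S9}. Unreachable: {S1,S3} — drop them.
Initial partition by acceptance: {S2,S6,S7,S9} | {S0,S4,S5,S8}.
On input L, block {S0,S4,S5,S8} splits into {S0,S8} and {S4,S5}.
Refine {S2,S6,S7,S9} on symbol L: members go to different blocks, giving {S2,S6} and {S7,S9}.
The partition is now stable with 4 blocks: {S2,S6} | {S0,S8} | {S4,S5} | {S7,S9}.
S8 and S0 lie in the same block of the stable partition, so they are equivalent — no string distinguishes them.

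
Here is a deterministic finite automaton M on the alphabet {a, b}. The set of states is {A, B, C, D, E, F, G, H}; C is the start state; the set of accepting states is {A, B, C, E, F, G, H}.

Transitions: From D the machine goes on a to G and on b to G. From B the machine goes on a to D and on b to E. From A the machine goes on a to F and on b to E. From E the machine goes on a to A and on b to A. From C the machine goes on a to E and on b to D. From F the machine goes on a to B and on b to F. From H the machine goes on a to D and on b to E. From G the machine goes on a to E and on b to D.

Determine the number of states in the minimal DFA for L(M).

Reachable states from the start: {A,B,C,D,E,F,G}. Unreachable: {H} — drop them.
Start with accepting vs non-accepting: {A,B,C,E,F,G} | {D}.
On input a, block {A,B,C,E,F,G} splits into {A,C,E,F,G} and {B}.
Refine {A,C,E,F,G} on symbol a: members go to different blocks, giving {A,C,E,G} and {F}.
On input a, block {A,C,E,G} splits into {C,E,G} and {A}.
Split {C,E,G} by δ(·,a) → {C,G} and {E}.
The partition is now stable with 6 blocks: {C,G} | {D} | {B} | {F} | {A} | {E}.

6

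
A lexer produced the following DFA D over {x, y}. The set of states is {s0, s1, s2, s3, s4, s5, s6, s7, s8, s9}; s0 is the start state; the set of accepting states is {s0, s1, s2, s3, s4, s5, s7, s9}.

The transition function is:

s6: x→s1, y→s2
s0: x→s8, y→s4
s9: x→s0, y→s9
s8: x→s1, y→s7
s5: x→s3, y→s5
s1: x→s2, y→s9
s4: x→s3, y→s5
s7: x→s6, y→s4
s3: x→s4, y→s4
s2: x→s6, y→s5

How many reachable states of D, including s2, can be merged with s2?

All states are reachable from the start state.
P0 = {s0,s1,s2,s3,s4,s5,s7,s9} | {s6,s8}.
Split {s0,s1,s2,s3,s4,s5,s7,s9} by δ(·,x) → {s1,s3,s4,s5,s9} and {s0,s2,s7}.
Split {s1,s3,s4,s5,s9} by δ(·,x) → {s3,s4,s5} and {s1,s9}.
Stable partition: {s3,s4,s5} | {s6,s8} | {s0,s2,s7} | {s1,s9} — 4 equivalence classes.
The equivalence class containing s2 is {s0,s2,s7}, of size 3.

3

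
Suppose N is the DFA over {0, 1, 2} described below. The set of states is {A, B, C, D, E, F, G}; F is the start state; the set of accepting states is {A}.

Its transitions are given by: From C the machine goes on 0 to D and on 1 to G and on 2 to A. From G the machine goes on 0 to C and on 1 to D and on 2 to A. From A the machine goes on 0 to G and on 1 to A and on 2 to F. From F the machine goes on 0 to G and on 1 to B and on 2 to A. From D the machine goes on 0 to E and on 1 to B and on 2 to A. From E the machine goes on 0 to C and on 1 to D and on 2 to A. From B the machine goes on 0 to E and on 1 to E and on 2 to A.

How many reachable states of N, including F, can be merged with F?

All states are reachable from the start state.
Initial partition by acceptance: {A} | {B,C,D,E,F,G}.
Stable partition: {A} | {B,C,D,E,F,G} — 2 equivalence classes.
State F belongs to the block {B,C,D,E,F,G}, which has 6 states.

6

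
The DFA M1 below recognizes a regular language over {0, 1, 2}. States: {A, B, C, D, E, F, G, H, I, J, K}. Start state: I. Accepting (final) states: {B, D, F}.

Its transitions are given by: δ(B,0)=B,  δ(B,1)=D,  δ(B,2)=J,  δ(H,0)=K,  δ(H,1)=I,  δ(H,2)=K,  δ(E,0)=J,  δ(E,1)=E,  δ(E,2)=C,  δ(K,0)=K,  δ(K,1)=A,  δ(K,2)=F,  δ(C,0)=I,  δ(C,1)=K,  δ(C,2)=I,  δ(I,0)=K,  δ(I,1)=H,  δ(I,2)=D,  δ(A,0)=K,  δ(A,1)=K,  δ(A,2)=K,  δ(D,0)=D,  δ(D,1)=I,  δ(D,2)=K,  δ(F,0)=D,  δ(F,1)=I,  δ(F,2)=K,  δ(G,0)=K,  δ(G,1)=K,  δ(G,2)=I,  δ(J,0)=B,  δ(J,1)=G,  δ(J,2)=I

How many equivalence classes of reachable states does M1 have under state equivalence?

Reachable states from the start: {A,D,F,H,I,K}. Unreachable: {B,C,E,G,J} — drop them.
Start with accepting vs non-accepting: {D,F} | {A,H,I,K}.
Split {A,H,I,K} by δ(·,2) → {A,H} and {I,K}.
No further refinement is possible. Final partition (3 blocks): {D,F} | {A,H} | {I,K}.

3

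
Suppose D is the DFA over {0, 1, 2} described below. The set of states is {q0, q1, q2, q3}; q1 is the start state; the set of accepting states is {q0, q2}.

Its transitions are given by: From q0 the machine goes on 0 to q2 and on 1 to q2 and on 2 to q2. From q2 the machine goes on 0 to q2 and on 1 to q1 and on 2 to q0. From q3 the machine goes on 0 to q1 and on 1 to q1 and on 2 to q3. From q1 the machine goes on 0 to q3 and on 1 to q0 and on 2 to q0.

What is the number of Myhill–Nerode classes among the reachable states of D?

4

All states are reachable from the start state.
Start with accepting vs non-accepting: {q0,q2} | {q1,q3}.
Refine {q0,q2} on symbol 1: members go to different blocks, giving {q0} and {q2}.
Split {q1,q3} by δ(·,1) → {q1} and {q3}.
Stable partition: {q0} | {q1} | {q2} | {q3} — 4 equivalence classes.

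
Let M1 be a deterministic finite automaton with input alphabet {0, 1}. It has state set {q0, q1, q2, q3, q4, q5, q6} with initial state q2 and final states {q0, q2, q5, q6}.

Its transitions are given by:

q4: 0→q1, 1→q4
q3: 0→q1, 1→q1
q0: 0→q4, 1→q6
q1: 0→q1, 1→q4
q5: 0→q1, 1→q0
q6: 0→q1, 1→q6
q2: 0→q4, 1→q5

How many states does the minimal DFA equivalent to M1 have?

2

First remove the unreachable states {q3}; 6 states remain.
Initial partition by acceptance: {q0,q2,q5,q6} | {q1,q4}.
The partition is now stable with 2 blocks: {q0,q2,q5,q6} | {q1,q4}.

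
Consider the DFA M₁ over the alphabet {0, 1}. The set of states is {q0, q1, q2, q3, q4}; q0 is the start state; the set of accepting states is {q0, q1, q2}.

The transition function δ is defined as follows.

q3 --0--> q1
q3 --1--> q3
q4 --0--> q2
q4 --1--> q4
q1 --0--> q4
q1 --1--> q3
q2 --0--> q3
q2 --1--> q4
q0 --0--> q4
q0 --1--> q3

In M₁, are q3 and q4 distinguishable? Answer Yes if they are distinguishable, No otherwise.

Start with accepting vs non-accepting: {q0,q1,q2} | {q3,q4}.
No further refinement is possible. Final partition (2 blocks): {q0,q1,q2} | {q3,q4}.
q3 and q4 lie in the same block of the stable partition, so they are equivalent — no string distinguishes them.

No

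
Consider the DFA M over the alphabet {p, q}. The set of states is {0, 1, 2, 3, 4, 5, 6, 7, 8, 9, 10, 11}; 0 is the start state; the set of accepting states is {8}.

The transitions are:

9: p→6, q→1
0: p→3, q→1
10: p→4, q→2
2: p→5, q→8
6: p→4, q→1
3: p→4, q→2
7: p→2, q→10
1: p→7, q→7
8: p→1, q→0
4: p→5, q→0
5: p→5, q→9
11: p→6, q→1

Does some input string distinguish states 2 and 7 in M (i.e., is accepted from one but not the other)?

Yes

States {11} cannot be reached from the start state, so discard them.
P0 = {8} | {0,1,2,3,4,5,6,7,9,10}.
Refine {0,1,2,3,4,5,6,7,9,10} on symbol q: members go to different blocks, giving {0,1,3,4,5,6,7,9,10} and {2}.
Refine {0,1,3,4,5,6,7,9,10} on symbol p: members go to different blocks, giving {0,1,3,4,5,6,9,10} and {7}.
On input p, block {0,1,3,4,5,6,9,10} splits into {0,3,4,5,6,9,10} and {1}.
Split {0,3,4,5,6,9,10} by δ(·,q) → {0,6,9} and {3,10} and {4,5}.
Refine {0,6,9} on symbol p: members go to different blocks, giving {0} and {6} and {9}.
Split {4,5} by δ(·,q) → {4} and {5}.
Stable partition: {8} | {0} | {2} | {7} | {1} | {3,10} | {4} | {6} | {9} | {5} — 10 equivalence classes.
2 and 7 end up in different blocks, so they are distinguishable. For instance, the string 'q' is accepted from only 2.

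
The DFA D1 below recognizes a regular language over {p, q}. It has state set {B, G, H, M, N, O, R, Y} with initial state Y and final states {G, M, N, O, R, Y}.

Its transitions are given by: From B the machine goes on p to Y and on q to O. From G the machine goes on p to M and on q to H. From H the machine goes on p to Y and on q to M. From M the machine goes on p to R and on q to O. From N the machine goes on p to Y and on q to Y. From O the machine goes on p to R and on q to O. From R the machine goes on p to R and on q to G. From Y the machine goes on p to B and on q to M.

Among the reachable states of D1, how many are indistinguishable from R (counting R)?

1

States {N} cannot be reached from the start state, so discard them.
Start with accepting vs non-accepting: {G,M,O,R,Y} | {B,H}.
Split {G,M,O,R,Y} by δ(·,p) → {G,M,O,R} and {Y}.
Refine {G,M,O,R} on symbol q: members go to different blocks, giving {M,O,R} and {G}.
Split {M,O,R} by δ(·,q) → {M,O} and {R}.
The partition is now stable with 5 blocks: {M,O} | {B,H} | {Y} | {G} | {R}.
The equivalence class containing R is {R}, of size 1.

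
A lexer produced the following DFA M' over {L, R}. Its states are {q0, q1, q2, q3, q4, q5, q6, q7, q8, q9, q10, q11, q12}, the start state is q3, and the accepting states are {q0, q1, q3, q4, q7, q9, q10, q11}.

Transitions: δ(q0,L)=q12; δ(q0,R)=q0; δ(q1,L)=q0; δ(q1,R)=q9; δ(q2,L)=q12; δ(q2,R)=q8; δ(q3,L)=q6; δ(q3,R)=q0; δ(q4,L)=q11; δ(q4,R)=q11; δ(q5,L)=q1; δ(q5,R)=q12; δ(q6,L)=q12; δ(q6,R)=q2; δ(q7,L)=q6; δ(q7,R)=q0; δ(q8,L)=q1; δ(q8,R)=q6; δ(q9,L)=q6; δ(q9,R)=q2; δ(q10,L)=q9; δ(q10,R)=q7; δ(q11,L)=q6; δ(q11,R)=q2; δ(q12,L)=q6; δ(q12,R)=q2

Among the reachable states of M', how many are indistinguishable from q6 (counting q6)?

2

First remove the unreachable states {q4,q5,q7,q10,q11}; 8 states remain.
Initial partition by acceptance: {q0,q1,q3,q9} | {q2,q6,q8,q12}.
Refine {q0,q1,q3,q9} on symbol L: members go to different blocks, giving {q0,q3,q9} and {q1}.
On input R, block {q0,q3,q9} splits into {q0,q3} and {q9}.
Split {q2,q6,q8,q12} by δ(·,L) → {q2,q6,q12} and {q8}.
On input R, block {q2,q6,q12} splits into {q6,q12} and {q2}.
The partition is now stable with 6 blocks: {q0,q3} | {q6,q12} | {q1} | {q9} | {q8} | {q2}.
The equivalence class containing q6 is {q6,q12}, of size 2.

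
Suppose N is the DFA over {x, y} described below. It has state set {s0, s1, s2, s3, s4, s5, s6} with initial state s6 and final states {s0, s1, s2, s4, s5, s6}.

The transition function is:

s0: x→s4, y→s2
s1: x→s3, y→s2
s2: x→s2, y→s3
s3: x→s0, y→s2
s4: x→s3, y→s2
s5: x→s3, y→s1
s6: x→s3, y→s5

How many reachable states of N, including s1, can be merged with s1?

2

Every state is reachable, so we keep all 7.
P0 = {s0,s1,s2,s4,s5,s6} | {s3}.
On input x, block {s0,s1,s2,s4,s5,s6} splits into {s1,s4,s5,s6} and {s0,s2}.
On input y, block {s1,s4,s5,s6} splits into {s1,s4} and {s5,s6}.
Split {s0,s2} by δ(·,x) → {s0} and {s2}.
On input y, block {s5,s6} splits into {s5} and {s6}.
The partition is now stable with 6 blocks: {s1,s4} | {s3} | {s0} | {s5} | {s2} | {s6}.
State s1 belongs to the block {s1,s4}, which has 2 states.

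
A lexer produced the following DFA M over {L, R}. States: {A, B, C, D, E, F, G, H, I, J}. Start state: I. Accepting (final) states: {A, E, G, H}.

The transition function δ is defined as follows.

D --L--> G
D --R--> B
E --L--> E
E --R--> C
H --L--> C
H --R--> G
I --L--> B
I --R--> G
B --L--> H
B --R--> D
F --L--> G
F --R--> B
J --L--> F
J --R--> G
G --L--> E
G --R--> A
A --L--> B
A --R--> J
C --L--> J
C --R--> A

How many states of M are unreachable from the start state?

0

A breadth-first search from the start state visits every state.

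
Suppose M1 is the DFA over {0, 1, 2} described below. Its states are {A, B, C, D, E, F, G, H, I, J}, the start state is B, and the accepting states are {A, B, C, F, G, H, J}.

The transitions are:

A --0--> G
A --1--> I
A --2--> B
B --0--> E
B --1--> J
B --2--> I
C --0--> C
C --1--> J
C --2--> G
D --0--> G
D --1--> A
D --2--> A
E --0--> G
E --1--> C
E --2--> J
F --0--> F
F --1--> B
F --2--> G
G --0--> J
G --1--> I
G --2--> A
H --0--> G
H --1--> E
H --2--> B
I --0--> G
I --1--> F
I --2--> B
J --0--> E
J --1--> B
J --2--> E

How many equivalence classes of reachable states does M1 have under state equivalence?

Reachable states from the start: {A,B,C,E,F,G,I,J}. Unreachable: {D,H} — drop them.
Start with accepting vs non-accepting: {A,B,C,F,G,J} | {E,I}.
On input 0, block {A,B,C,F,G,J} splits into {A,C,F,G} and {B,J}.
On input 0, block {A,C,F,G} splits into {A,C,F} and {G}.
On input 0, block {A,C,F} splits into {C,F} and {A}.
The partition is now stable with 5 blocks: {C,F} | {E,I} | {B,J} | {G} | {A}.

5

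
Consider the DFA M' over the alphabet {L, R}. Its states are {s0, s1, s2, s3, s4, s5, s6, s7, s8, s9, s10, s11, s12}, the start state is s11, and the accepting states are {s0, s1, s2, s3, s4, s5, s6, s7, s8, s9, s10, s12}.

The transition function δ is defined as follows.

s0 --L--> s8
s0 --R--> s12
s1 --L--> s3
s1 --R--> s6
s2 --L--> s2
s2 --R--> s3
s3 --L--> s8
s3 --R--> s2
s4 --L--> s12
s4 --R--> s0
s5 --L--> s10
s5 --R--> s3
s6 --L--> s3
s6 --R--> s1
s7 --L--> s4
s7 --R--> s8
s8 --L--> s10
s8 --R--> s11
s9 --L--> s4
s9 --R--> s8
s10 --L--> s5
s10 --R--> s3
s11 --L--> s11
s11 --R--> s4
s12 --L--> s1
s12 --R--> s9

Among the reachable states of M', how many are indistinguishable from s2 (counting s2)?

3

States {s7} cannot be reached from the start state, so discard them.
P0 = {s0,s1,s2,s3,s4,s5,s6,s8,s9,s10,s12} | {s11}.
Refine {s0,s1,s2,s3,s4,s5,s6,s8,s9,s10,s12} on symbol R: members go to different blocks, giving {s0,s1,s2,s3,s4,s5,s6,s9,s10,s12} and {s8}.
Split {s0,s1,s2,s3,s4,s5,s6,s9,s10,s12} by δ(·,L) → {s1,s2,s4,s5,s6,s9,s10,s12} and {s0,s3}.
Split {s1,s2,s4,s5,s6,s9,s10,s12} by δ(·,L) → {s2,s4,s5,s9,s10,s12} and {s1,s6}.
Split {s2,s4,s5,s9,s10,s12} by δ(·,L) → {s2,s4,s5,s9,s10} and {s12}.
Split {s2,s4,s5,s9,s10} by δ(·,L) → {s2,s5,s9,s10} and {s4}.
On input L, block {s2,s5,s9,s10} splits into {s2,s5,s10} and {s9}.
Refine {s0,s3} on symbol R: members go to different blocks, giving {s0} and {s3}.
No further refinement is possible. Final partition (9 blocks): {s2,s5,s10} | {s11} | {s8} | {s0} | {s1,s6} | {s12} | {s4} | {s9} | {s3}.
State s2 belongs to the block {s2,s5,s10}, which has 3 states.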